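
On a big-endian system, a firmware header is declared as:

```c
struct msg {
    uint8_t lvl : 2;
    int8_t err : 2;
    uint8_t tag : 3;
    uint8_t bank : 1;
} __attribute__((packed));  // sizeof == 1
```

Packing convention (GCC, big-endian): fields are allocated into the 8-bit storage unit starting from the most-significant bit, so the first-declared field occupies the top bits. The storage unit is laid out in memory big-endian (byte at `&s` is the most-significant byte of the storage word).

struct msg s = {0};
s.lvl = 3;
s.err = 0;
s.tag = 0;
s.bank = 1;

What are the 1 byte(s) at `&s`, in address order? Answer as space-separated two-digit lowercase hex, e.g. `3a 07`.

c1

lvl (2b) val=3 bits=0x3 at bit 6: 0xc0
err (2b) val=0 bits=0x0 at bit 4: 0xc0
tag (3b) val=0 bits=0x0 at bit 1: 0xc0
bank (1b) val=1 bits=0x1 at bit 0: 0xc1
word = 0xc1 → big-endian bytes:
  [0]=0xc1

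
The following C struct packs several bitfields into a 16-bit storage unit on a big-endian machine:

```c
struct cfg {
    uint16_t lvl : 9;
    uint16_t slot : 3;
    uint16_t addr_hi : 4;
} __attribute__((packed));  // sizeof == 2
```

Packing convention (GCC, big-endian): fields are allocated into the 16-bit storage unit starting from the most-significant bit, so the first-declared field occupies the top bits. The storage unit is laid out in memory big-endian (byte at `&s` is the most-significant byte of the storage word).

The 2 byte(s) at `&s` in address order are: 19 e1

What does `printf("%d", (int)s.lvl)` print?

[0]=0x19 [1]=0xe1 (big-endian) → word 0x19e1
lvl:9 @ bit 7 → (0x19e1>>7)&0x1ff = 0x33  ←
slot:3 @ bit 4 → (0x19e1>>4)&0x7 = 0x6
addr_hi:4 @ bit 0 → (0x19e1>>0)&0xf = 0x1

51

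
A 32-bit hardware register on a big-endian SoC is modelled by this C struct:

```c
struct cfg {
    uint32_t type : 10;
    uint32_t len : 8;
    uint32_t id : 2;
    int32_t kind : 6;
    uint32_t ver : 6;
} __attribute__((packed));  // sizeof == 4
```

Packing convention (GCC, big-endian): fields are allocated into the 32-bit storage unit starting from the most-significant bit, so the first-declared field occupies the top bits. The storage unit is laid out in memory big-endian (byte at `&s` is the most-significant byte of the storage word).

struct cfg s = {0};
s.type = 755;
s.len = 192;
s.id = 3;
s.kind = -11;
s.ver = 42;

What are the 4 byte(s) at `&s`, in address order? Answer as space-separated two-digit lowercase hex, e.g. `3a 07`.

bc f0 3d 6a

[22+:10] type=755 & 0x3ff = 0x2f3; word=0xbcc00000
[14+:8] len=192 & 0xff = 0xc0; word=0xbcf00000
[12+:2] id=3 & 0x3 = 0x3; word=0xbcf03000
[6+:6] kind=-11 & 0x3f = 0x35; word=0xbcf03d40
[0+:6] ver=42 & 0x3f = 0x2a; word=0xbcf03d6a
word = 0xbcf03d6a → big-endian bytes:
  [0]=0xbc  [1]=0xf0  [2]=0x3d  [3]=0x6a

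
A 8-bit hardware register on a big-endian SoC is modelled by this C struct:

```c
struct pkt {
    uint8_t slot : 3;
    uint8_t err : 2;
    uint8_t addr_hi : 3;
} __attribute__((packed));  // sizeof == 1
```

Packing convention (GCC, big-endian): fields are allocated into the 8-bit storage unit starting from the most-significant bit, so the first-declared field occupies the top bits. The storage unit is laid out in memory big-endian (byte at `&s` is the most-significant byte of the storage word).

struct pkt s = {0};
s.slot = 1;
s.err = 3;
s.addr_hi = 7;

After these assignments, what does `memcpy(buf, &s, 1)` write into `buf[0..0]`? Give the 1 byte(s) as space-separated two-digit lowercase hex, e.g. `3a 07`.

3f

slot:3 = 1 → 0x1 << 5 → word 0x20
err:2 = 3 → 0x3 << 3 → word 0x38
addr_hi:3 = 7 → 0x7 << 0 → word 0x3f
word = 0x3f → big-endian bytes:
  [0]=0x3f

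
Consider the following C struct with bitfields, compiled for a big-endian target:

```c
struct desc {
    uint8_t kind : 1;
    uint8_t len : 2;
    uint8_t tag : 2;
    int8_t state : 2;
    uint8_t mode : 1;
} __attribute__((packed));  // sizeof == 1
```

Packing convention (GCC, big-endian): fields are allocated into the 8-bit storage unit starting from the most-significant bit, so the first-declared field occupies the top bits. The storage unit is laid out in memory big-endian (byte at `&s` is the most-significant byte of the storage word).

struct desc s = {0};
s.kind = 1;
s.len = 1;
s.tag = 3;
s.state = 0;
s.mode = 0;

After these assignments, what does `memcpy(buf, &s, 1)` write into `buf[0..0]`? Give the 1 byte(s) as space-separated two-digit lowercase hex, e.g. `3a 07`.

kind:1 = 1 → 0x1 << 7 → word 0x80
len:2 = 1 → 0x1 << 5 → word 0xa0
tag:2 = 3 → 0x3 << 3 → word 0xb8
state:2 = 0 → 0x0 << 1 → word 0xb8
mode:1 = 0 → 0x0 << 0 → word 0xb8
word = 0xb8 → big-endian bytes:
  [0]=0xb8

b8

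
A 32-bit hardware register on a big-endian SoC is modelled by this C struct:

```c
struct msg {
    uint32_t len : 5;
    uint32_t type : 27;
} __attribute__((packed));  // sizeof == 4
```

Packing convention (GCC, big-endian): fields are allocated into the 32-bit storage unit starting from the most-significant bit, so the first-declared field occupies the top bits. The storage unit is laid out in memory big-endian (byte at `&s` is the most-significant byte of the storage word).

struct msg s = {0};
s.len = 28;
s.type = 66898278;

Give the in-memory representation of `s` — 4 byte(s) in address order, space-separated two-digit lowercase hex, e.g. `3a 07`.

len:5 = 28 → 0x1c << 27 → word 0xe0000000
type:27 = 66898278 → 0x3fcc966 << 0 → word 0xe3fcc966
word = 0xe3fcc966 → big-endian bytes:
  [0]=0xe3  [1]=0xfc  [2]=0xc9  [3]=0x66

e3 fc c9 66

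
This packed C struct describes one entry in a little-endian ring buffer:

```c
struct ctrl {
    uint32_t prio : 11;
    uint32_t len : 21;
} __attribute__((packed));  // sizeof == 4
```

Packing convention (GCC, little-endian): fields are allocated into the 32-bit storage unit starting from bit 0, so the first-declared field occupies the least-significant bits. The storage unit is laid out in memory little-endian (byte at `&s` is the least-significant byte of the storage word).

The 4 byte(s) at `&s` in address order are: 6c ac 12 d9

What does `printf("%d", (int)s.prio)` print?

[0]=0x6c [1]=0xac [2]=0x12 [3]=0xd9 (little-endian) → word 0xd912ac6c
prio [0+:11] = (word>>0) & 0x7ff = 1132  ←
len [11+:21] = (word>>11) & 0x1fffff = 1778261

1132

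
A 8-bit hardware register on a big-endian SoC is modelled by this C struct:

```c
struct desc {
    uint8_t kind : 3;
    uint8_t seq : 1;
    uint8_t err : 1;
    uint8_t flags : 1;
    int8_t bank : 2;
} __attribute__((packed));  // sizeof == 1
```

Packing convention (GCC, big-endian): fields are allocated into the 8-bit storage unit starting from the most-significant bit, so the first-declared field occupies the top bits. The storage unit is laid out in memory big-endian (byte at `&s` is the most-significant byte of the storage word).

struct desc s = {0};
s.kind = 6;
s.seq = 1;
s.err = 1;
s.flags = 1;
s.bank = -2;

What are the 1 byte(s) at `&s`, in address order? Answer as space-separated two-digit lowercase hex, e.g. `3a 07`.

de

kind:3 = 6 → 0x6 << 5 → word 0xc0
seq:1 = 1 → 0x1 << 4 → word 0xd0
err:1 = 1 → 0x1 << 3 → word 0xd8
flags:1 = 1 → 0x1 << 2 → word 0xdc
bank:2 = -2 → 0x2 << 0 → word 0xde
word = 0xde → big-endian bytes:
  [0]=0xde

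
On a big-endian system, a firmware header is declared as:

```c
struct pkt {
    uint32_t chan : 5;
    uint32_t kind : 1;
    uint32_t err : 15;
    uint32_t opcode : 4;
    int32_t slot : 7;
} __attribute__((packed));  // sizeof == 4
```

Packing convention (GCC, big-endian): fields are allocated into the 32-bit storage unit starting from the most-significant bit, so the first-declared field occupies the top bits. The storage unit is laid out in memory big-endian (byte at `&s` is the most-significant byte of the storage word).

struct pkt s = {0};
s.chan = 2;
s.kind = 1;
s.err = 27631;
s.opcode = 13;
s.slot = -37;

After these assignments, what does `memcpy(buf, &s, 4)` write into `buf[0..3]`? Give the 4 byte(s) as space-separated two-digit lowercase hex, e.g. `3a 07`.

17 5f 7e db

[27+:5] chan=2 & 0x1f = 0x2; word=0x10000000
[26+:1] kind=1 & 0x1 = 0x1; word=0x14000000
[11+:15] err=27631 & 0x7fff = 0x6bef; word=0x175f7800
[7+:4] opcode=13 & 0xf = 0xd; word=0x175f7e80
[0+:7] slot=-37 & 0x7f = 0x5b; word=0x175f7edb
word = 0x175f7edb → big-endian bytes:
  [0]=0x17  [1]=0x5f  [2]=0x7e  [3]=0xdb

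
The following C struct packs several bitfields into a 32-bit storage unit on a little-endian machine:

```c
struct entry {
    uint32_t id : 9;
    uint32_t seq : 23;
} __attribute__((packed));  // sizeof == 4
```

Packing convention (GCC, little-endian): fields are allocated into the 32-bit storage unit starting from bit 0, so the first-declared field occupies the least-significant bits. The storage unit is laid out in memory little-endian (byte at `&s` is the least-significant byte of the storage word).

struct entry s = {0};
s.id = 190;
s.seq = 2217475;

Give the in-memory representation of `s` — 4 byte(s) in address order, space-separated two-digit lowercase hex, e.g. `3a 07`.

be 06 ac 43

[0+:9] id=190 & 0x1ff = 0xbe; word=0x000000be
[9+:23] seq=2217475 & 0x7fffff = 0x21d603; word=0x43ac06be
word = 0x43ac06be → little-endian bytes:
  [0]=0xbe  [1]=0x06  [2]=0xac  [3]=0x43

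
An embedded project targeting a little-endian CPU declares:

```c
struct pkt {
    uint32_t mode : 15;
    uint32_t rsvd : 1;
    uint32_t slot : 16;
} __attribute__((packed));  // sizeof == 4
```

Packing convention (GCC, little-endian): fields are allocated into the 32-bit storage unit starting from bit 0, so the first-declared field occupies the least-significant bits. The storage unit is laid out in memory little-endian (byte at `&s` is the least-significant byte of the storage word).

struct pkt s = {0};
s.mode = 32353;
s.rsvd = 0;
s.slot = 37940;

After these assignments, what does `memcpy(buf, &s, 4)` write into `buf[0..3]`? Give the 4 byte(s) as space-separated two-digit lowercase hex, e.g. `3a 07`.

[0+:15] mode=32353 & 0x7fff = 0x7e61; word=0x00007e61
[15+:1] rsvd=0 & 0x1 = 0x0; word=0x00007e61
[16+:16] slot=37940 & 0xffff = 0x9434; word=0x94347e61
word = 0x94347e61 → little-endian bytes:
  [0]=0x61  [1]=0x7e  [2]=0x34  [3]=0x94

61 7e 34 94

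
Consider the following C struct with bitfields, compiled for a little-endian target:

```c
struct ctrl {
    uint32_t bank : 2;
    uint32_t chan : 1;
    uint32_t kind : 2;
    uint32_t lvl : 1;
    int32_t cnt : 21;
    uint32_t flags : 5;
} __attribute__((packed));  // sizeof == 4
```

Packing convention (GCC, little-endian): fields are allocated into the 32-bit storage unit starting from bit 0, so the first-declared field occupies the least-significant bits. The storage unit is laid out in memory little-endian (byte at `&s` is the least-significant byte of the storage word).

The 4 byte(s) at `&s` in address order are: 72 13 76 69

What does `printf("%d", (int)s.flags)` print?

[0]=0x72 [1]=0x13 [2]=0x76 [3]=0x69 (little-endian) → word 0x69761372
bank [0+:2] = (word>>0) & 0x3 = 2
chan [2+:1] = (word>>2) & 0x1 = 0
kind [3+:2] = (word>>3) & 0x3 = 2
lvl [5+:1] = (word>>5) & 0x1 = 1
cnt [6+:21] = (word>>6) & 0x1fffff = 383053
flags [27+:5] = (word>>27) & 0x1f = 13  ←

13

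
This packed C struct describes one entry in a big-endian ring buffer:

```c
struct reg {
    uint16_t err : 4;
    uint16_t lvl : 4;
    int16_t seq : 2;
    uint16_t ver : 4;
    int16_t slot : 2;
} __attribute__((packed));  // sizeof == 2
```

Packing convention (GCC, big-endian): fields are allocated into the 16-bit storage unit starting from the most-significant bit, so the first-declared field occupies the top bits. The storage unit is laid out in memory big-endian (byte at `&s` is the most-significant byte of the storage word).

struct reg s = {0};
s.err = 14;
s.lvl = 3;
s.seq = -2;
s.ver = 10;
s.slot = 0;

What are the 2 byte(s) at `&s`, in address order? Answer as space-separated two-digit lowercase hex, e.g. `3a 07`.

[12+:4] err=14 & 0xf = 0xe; word=0xe000
[8+:4] lvl=3 & 0xf = 0x3; word=0xe300
[6+:2] seq=-2 & 0x3 = 0x2; word=0xe380
[2+:4] ver=10 & 0xf = 0xa; word=0xe3a8
[0+:2] slot=0 & 0x3 = 0x0; word=0xe3a8
word = 0xe3a8 → big-endian bytes:
  [0]=0xe3  [1]=0xa8

e3 a8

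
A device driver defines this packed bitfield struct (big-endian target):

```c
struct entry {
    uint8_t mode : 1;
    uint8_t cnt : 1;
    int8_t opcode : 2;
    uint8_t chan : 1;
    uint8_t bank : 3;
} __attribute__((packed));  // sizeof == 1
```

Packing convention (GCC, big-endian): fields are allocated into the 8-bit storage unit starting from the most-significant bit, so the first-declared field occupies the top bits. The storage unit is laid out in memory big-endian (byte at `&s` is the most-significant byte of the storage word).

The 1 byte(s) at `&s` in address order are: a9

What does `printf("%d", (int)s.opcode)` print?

-2

[0]=0xa9 (big-endian) → word 0xa9
mode:1 @ bit 7 → (0xa9>>7)&0x1 = 0x1
cnt:1 @ bit 6 → (0xa9>>6)&0x1 = 0x0
opcode:2 @ bit 4 → (0xa9>>4)&0x3 = 0x2  ←
chan:1 @ bit 3 → (0xa9>>3)&0x1 = 0x1
bank:3 @ bit 0 → (0xa9>>0)&0x7 = 0x1
opcode signed 2b, MSB=1: 2 - 4 = -2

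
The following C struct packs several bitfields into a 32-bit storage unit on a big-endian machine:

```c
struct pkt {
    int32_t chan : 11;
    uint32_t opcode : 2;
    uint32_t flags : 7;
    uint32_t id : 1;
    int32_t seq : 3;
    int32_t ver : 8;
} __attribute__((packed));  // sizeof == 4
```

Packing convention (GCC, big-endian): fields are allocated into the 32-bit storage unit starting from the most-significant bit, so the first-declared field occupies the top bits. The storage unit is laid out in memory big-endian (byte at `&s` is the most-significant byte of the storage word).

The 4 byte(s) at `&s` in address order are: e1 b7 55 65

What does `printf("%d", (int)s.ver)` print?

101

[0]=0xe1 [1]=0xb7 [2]=0x55 [3]=0x65 (big-endian) → word 0xe1b75565
chan:11 @ bit 21 → (0xe1b75565>>21)&0x7ff = 0x70d
opcode:2 @ bit 19 → (0xe1b75565>>19)&0x3 = 0x2
flags:7 @ bit 12 → (0xe1b75565>>12)&0x7f = 0x75
id:1 @ bit 11 → (0xe1b75565>>11)&0x1 = 0x0
seq:3 @ bit 8 → (0xe1b75565>>8)&0x7 = 0x5
ver:8 @ bit 0 → (0xe1b75565>>0)&0xff = 0x65  ←
ver signed 8b, MSB=0: value = 101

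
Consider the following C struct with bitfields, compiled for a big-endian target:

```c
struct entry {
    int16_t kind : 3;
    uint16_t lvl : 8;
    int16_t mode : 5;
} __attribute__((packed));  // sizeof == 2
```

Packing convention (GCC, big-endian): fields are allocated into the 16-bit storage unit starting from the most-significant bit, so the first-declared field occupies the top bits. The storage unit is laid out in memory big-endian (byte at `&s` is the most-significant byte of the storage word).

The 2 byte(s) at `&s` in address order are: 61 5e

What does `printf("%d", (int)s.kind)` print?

3

[0]=0x61 [1]=0x5e (big-endian) → word 0x615e
kind [13+:3] = (word>>13) & 0x7 = 3  ←
lvl [5+:8] = (word>>5) & 0xff = 10
mode [0+:5] = (word>>0) & 0x1f = 30
kind signed 3b, MSB=0: value = 3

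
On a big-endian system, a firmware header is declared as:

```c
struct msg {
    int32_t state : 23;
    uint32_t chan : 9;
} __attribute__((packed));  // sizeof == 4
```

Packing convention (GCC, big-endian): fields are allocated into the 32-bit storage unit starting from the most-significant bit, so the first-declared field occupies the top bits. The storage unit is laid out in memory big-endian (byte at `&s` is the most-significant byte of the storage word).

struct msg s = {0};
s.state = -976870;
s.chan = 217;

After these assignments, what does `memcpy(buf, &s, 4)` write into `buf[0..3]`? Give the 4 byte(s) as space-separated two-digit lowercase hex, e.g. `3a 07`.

state (23b) val=-976870 bits=0x71181a at bit 9: 0xe2303400
chan (9b) val=217 bits=0xd9 at bit 0: 0xe23034d9
word = 0xe23034d9 → big-endian bytes:
  [0]=0xe2  [1]=0x30  [2]=0x34  [3]=0xd9

e2 30 34 d9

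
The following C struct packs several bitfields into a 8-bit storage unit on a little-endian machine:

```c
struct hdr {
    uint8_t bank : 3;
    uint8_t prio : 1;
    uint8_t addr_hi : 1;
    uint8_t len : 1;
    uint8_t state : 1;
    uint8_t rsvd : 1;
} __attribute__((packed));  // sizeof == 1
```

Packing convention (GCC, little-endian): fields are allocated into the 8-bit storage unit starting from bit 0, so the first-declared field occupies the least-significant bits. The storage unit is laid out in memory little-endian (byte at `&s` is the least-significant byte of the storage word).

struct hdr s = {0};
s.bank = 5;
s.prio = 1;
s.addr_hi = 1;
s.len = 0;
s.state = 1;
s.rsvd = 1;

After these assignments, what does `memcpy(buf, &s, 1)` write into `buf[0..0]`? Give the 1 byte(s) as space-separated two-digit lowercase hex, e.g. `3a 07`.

bank:3 = 5 → 0x5 << 0 → word 0x05
prio:1 = 1 → 0x1 << 3 → word 0x0d
addr_hi:1 = 1 → 0x1 << 4 → word 0x1d
len:1 = 0 → 0x0 << 5 → word 0x1d
state:1 = 1 → 0x1 << 6 → word 0x5d
rsvd:1 = 1 → 0x1 << 7 → word 0xdd
word = 0xdd → little-endian bytes:
  [0]=0xdd

dd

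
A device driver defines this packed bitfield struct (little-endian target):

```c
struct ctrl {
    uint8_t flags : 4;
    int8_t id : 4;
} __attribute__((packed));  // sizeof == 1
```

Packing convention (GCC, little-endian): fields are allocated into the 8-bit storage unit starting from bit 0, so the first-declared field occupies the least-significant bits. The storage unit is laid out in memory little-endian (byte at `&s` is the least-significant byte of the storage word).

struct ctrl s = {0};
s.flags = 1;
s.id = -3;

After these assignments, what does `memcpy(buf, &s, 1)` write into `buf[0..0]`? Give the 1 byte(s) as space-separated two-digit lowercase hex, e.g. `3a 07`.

flags (4b) val=1 bits=0x1 at bit 0: 0x01
id (4b) val=-3 bits=0xd at bit 4: 0xd1
word = 0xd1 → little-endian bytes:
  [0]=0xd1

d1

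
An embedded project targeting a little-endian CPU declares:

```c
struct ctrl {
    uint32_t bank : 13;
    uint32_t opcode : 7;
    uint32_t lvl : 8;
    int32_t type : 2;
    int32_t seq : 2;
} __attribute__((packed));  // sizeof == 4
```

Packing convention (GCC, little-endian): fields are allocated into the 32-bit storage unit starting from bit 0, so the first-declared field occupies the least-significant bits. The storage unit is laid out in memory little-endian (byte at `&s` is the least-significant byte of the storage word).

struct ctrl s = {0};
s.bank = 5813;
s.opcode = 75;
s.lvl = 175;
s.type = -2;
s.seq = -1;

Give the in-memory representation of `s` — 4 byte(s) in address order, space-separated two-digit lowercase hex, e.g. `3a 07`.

b5 76 f9 ea

bank:13 = 5813 → 0x16b5 << 0 → word 0x000016b5
opcode:7 = 75 → 0x4b << 13 → word 0x000976b5
lvl:8 = 175 → 0xaf << 20 → word 0x0af976b5
type:2 = -2 → 0x2 << 28 → word 0x2af976b5
seq:2 = -1 → 0x3 << 30 → word 0xeaf976b5
word = 0xeaf976b5 → little-endian bytes:
  [0]=0xb5  [1]=0x76  [2]=0xf9  [3]=0xea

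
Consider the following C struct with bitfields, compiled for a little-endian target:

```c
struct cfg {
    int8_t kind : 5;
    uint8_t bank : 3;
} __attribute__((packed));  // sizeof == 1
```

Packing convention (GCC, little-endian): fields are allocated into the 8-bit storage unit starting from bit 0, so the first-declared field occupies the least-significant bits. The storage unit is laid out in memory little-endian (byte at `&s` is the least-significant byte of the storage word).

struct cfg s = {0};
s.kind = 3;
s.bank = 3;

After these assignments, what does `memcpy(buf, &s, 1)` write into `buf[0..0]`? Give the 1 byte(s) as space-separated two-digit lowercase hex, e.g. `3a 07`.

kind (5b) val=3 bits=0x3 at bit 0: 0x03
bank (3b) val=3 bits=0x3 at bit 5: 0x63
word = 0x63 → little-endian bytes:
  [0]=0x63

63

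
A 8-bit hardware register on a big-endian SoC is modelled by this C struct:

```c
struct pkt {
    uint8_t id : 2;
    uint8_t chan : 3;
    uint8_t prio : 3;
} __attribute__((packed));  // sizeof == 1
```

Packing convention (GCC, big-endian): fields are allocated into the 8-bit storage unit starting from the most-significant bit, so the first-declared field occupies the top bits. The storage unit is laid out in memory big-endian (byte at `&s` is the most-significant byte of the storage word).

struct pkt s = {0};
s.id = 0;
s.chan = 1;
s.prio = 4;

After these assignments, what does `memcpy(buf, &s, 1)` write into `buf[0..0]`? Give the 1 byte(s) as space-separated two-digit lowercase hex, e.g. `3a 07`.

[6+:2] id=0 & 0x3 = 0x0; word=0x00
[3+:3] chan=1 & 0x7 = 0x1; word=0x08
[0+:3] prio=4 & 0x7 = 0x4; word=0x0c
word = 0x0c → big-endian bytes:
  [0]=0x0c

0c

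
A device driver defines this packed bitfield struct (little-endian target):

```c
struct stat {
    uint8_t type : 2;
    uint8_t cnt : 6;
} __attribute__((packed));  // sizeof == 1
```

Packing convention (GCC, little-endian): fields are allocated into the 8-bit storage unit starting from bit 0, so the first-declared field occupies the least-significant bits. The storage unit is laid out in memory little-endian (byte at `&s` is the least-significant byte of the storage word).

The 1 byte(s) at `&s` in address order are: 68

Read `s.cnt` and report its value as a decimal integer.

26

[0]=0x68 (little-endian) → word 0x68
type:2 @ bit 0 → (0x68>>0)&0x3 = 0x0
cnt:6 @ bit 2 → (0x68>>2)&0x3f = 0x1a  ←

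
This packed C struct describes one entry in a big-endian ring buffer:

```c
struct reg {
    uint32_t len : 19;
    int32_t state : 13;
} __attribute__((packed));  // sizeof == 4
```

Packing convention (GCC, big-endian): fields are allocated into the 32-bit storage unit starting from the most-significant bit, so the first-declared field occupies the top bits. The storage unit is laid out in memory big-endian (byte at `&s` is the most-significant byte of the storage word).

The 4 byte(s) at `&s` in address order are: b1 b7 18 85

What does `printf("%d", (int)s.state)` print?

[0]=0xb1 [1]=0xb7 [2]=0x18 [3]=0x85 (big-endian) → word 0xb1b71885
len:19 @ bit 13 → (0xb1b71885>>13)&0x7ffff = 0x58db8
state:13 @ bit 0 → (0xb1b71885>>0)&0x1fff = 0x1885  ←
state signed 13b, MSB=1: 6277 - 8192 = -1915

-1915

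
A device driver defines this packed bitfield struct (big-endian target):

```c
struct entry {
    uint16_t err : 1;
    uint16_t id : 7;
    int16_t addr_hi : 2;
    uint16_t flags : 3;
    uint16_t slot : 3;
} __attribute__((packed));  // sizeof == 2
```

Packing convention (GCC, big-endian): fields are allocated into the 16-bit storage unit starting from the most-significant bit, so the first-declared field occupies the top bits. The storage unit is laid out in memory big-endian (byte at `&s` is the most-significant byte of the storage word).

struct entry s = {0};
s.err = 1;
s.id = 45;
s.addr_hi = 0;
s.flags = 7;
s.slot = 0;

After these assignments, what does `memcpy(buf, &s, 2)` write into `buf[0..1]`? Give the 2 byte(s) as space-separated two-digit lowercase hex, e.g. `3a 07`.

err (1b) val=1 bits=0x1 at bit 15: 0x8000
id (7b) val=45 bits=0x2d at bit 8: 0xad00
addr_hi (2b) val=0 bits=0x0 at bit 6: 0xad00
flags (3b) val=7 bits=0x7 at bit 3: 0xad38
slot (3b) val=0 bits=0x0 at bit 0: 0xad38
word = 0xad38 → big-endian bytes:
  [0]=0xad  [1]=0x38

ad 38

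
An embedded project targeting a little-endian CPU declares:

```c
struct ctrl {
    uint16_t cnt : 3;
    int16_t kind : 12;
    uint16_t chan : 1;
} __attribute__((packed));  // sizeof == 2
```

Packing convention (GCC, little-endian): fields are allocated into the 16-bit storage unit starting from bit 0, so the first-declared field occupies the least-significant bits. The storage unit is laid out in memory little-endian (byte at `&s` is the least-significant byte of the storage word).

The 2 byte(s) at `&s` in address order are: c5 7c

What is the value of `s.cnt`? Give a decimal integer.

[0]=0xc5 [1]=0x7c (little-endian) → word 0x7cc5
cnt:3 @ bit 0 → (0x7cc5>>0)&0x7 = 0x5  ←
kind:12 @ bit 3 → (0x7cc5>>3)&0xfff = 0xf98
chan:1 @ bit 15 → (0x7cc5>>15)&0x1 = 0x0

5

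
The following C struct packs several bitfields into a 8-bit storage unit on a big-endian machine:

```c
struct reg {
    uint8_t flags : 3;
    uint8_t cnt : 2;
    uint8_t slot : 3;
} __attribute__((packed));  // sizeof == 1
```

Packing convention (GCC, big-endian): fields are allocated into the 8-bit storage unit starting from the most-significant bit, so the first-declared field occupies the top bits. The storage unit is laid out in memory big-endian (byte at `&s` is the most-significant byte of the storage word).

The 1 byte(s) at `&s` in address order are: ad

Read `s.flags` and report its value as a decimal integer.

5

[0]=0xad (big-endian) → word 0xad
flags:3 @ bit 5 → (0xad>>5)&0x7 = 0x5  ←
cnt:2 @ bit 3 → (0xad>>3)&0x3 = 0x1
slot:3 @ bit 0 → (0xad>>0)&0x7 = 0x5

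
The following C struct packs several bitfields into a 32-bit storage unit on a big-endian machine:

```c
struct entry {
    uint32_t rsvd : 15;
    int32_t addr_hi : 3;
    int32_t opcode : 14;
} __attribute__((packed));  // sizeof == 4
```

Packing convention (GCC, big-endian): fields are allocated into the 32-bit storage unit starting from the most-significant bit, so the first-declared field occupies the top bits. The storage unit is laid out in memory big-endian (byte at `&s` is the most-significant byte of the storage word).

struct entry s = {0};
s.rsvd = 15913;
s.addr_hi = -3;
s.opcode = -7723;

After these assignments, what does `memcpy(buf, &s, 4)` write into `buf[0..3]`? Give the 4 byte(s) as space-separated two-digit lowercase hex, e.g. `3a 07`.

rsvd (15b) val=15913 bits=0x3e29 at bit 17: 0x7c520000
addr_hi (3b) val=-3 bits=0x5 at bit 14: 0x7c534000
opcode (14b) val=-7723 bits=0x21d5 at bit 0: 0x7c5361d5
word = 0x7c5361d5 → big-endian bytes:
  [0]=0x7c  [1]=0x53  [2]=0x61  [3]=0xd5

7c 53 61 d5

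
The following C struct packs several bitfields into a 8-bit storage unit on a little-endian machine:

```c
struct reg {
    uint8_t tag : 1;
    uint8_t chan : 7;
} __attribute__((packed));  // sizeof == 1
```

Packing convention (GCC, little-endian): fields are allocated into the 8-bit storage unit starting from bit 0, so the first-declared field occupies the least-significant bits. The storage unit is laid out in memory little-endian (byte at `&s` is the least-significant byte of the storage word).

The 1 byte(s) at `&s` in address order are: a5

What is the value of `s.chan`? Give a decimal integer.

82

[0]=0xa5 (little-endian) → word 0xa5
tag [0+:1] = (word>>0) & 0x1 = 1
chan [1+:7] = (word>>1) & 0x7f = 82  ←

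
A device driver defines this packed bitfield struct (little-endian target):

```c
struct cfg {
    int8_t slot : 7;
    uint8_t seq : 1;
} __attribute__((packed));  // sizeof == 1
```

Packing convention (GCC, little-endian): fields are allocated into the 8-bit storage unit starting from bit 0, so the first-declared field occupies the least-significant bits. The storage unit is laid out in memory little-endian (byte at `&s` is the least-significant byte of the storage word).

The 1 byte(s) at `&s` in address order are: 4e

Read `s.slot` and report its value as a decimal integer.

-50

[0]=0x4e (little-endian) → word 0x4e
slot [0+:7] = (word>>0) & 0x7f = 78  ←
seq [7+:1] = (word>>7) & 0x1 = 0
slot signed 7b, MSB=1: 78 - 128 = -50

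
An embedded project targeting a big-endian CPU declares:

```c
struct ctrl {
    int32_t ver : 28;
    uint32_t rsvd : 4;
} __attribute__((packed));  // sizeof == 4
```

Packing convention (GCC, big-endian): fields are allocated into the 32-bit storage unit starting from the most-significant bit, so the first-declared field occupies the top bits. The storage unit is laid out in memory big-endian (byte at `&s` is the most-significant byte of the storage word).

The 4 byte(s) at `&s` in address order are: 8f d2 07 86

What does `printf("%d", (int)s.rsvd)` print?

[0]=0x8f [1]=0xd2 [2]=0x07 [3]=0x86 (big-endian) → word 0x8fd20786
ver [4+:28] = (word>>4) & 0xfffffff = 150806648
rsvd [0+:4] = (word>>0) & 0xf = 6  ←

6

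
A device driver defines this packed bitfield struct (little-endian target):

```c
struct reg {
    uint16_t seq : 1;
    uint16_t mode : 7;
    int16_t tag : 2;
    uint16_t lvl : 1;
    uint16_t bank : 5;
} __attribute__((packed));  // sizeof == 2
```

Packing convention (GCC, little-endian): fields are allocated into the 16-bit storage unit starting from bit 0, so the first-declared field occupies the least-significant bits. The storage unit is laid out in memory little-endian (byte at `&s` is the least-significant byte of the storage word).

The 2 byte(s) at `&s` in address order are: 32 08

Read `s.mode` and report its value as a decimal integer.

[0]=0x32 [1]=0x08 (little-endian) → word 0x0832
seq [0+:1] = (word>>0) & 0x1 = 0
mode [1+:7] = (word>>1) & 0x7f = 25  ←
tag [8+:2] = (word>>8) & 0x3 = 0
lvl [10+:1] = (word>>10) & 0x1 = 0
bank [11+:5] = (word>>11) & 0x1f = 1

25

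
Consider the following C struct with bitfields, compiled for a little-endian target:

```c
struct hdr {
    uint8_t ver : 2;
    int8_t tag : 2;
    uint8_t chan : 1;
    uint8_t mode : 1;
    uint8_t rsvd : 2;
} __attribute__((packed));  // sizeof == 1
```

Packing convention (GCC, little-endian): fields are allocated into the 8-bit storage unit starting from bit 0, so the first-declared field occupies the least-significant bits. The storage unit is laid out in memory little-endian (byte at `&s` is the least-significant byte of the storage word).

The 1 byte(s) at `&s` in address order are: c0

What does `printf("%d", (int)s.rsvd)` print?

3

[0]=0xc0 (little-endian) → word 0xc0
ver:2 @ bit 0 → (0xc0>>0)&0x3 = 0x0
tag:2 @ bit 2 → (0xc0>>2)&0x3 = 0x0
chan:1 @ bit 4 → (0xc0>>4)&0x1 = 0x0
mode:1 @ bit 5 → (0xc0>>5)&0x1 = 0x0
rsvd:2 @ bit 6 → (0xc0>>6)&0x3 = 0x3  ←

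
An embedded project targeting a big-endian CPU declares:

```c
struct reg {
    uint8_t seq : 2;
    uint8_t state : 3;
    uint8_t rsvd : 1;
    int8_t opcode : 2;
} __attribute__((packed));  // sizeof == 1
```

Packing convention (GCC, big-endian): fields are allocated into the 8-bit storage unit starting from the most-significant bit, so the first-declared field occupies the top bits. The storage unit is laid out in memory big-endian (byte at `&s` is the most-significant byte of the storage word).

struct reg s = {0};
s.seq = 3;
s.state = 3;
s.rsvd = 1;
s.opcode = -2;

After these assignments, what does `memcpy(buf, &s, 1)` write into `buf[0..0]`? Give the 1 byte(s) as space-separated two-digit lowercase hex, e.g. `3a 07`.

de

seq (2b) val=3 bits=0x3 at bit 6: 0xc0
state (3b) val=3 bits=0x3 at bit 3: 0xd8
rsvd (1b) val=1 bits=0x1 at bit 2: 0xdc
opcode (2b) val=-2 bits=0x2 at bit 0: 0xde
word = 0xde → big-endian bytes:
  [0]=0xde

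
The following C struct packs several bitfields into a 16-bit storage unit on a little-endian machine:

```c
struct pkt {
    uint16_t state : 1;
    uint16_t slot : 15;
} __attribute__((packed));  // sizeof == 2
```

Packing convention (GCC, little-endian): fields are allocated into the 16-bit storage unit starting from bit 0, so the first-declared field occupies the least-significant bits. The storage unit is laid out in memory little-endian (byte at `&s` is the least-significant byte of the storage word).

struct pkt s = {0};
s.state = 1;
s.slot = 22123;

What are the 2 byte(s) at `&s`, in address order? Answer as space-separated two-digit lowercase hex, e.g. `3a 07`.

[0+:1] state=1 & 0x1 = 0x1; word=0x0001
[1+:15] slot=22123 & 0x7fff = 0x566b; word=0xacd7
word = 0xacd7 → little-endian bytes:
  [0]=0xd7  [1]=0xac

d7 ac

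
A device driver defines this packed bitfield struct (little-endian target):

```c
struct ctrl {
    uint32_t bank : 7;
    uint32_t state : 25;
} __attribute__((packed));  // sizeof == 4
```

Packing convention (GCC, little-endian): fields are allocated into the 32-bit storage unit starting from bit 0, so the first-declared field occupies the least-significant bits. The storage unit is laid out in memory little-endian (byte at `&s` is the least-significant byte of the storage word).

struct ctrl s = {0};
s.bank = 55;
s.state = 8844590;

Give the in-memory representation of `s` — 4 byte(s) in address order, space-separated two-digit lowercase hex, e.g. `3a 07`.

37 97 7a 43

bank (7b) val=55 bits=0x37 at bit 0: 0x00000037
state (25b) val=8844590 bits=0x86f52e at bit 7: 0x437a9737
word = 0x437a9737 → little-endian bytes:
  [0]=0x37  [1]=0x97  [2]=0x7a  [3]=0x43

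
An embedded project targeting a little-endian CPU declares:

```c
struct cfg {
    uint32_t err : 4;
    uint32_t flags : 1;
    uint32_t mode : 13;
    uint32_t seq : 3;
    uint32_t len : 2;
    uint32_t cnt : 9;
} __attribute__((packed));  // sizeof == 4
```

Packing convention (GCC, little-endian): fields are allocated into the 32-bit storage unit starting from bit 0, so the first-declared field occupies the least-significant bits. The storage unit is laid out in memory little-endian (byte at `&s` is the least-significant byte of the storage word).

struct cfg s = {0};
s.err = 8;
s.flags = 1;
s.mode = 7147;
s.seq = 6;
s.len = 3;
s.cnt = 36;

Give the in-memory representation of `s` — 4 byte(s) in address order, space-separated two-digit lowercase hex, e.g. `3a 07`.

err (4b) val=8 bits=0x8 at bit 0: 0x00000008
flags (1b) val=1 bits=0x1 at bit 4: 0x00000018
mode (13b) val=7147 bits=0x1beb at bit 5: 0x00037d78
seq (3b) val=6 bits=0x6 at bit 18: 0x001b7d78
len (2b) val=3 bits=0x3 at bit 21: 0x007b7d78
cnt (9b) val=36 bits=0x24 at bit 23: 0x127b7d78
word = 0x127b7d78 → little-endian bytes:
  [0]=0x78  [1]=0x7d  [2]=0x7b  [3]=0x12

78 7d 7b 12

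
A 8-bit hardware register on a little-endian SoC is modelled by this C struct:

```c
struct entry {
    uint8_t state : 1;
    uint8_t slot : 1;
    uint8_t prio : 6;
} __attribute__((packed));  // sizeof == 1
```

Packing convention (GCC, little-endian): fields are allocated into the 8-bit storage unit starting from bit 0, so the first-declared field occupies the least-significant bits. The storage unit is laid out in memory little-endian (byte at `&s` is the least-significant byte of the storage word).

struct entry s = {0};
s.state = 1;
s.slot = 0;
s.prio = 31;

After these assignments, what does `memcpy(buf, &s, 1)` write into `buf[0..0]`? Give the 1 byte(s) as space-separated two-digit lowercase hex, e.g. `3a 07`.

state (1b) val=1 bits=0x1 at bit 0: 0x01
slot (1b) val=0 bits=0x0 at bit 1: 0x01
prio (6b) val=31 bits=0x1f at bit 2: 0x7d
word = 0x7d → little-endian bytes:
  [0]=0x7d

7d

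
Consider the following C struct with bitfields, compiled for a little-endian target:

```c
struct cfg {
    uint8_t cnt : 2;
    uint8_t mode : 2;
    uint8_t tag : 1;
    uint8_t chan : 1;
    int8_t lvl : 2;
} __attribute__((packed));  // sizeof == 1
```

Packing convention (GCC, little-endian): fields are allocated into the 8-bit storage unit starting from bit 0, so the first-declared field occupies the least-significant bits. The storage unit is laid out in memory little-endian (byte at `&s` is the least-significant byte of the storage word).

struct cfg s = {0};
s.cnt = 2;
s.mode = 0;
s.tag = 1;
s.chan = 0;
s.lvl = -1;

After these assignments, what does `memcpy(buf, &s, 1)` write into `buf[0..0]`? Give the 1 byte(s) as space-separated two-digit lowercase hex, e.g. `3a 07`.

d2

cnt (2b) val=2 bits=0x2 at bit 0: 0x02
mode (2b) val=0 bits=0x0 at bit 2: 0x02
tag (1b) val=1 bits=0x1 at bit 4: 0x12
chan (1b) val=0 bits=0x0 at bit 5: 0x12
lvl (2b) val=-1 bits=0x3 at bit 6: 0xd2
word = 0xd2 → little-endian bytes:
  [0]=0xd2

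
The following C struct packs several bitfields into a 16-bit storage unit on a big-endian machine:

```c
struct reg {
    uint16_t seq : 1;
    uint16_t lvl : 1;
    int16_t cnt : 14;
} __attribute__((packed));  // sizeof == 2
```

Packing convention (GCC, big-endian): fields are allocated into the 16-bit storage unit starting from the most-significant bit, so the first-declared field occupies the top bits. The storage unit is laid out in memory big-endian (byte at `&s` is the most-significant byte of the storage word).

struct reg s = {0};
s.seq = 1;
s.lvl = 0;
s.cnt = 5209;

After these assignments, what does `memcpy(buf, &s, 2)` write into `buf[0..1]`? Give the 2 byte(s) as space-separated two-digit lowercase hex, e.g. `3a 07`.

seq:1 = 1 → 0x1 << 15 → word 0x8000
lvl:1 = 0 → 0x0 << 14 → word 0x8000
cnt:14 = 5209 → 0x1459 << 0 → word 0x9459
word = 0x9459 → big-endian bytes:
  [0]=0x94  [1]=0x59

94 59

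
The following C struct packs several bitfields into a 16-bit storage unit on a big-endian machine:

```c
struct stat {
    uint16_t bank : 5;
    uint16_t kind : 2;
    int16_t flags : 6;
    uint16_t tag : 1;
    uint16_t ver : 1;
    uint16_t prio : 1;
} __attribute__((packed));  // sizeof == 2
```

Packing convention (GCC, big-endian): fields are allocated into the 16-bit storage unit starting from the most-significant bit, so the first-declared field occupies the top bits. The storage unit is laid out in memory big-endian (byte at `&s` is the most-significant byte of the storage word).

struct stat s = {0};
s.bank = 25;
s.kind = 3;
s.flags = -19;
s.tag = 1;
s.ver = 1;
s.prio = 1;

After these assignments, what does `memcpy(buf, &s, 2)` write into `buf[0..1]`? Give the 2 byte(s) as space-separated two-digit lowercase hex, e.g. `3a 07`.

cf 6f

bank (5b) val=25 bits=0x19 at bit 11: 0xc800
kind (2b) val=3 bits=0x3 at bit 9: 0xce00
flags (6b) val=-19 bits=0x2d at bit 3: 0xcf68
tag (1b) val=1 bits=0x1 at bit 2: 0xcf6c
ver (1b) val=1 bits=0x1 at bit 1: 0xcf6e
prio (1b) val=1 bits=0x1 at bit 0: 0xcf6f
word = 0xcf6f → big-endian bytes:
  [0]=0xcf  [1]=0x6f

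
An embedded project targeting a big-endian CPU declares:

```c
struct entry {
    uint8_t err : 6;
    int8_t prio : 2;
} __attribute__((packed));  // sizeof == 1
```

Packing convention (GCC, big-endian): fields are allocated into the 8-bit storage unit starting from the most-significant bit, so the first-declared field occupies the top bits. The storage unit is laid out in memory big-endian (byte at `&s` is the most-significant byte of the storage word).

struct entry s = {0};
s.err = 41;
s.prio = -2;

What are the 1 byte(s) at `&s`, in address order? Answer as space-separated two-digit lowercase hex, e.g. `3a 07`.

a6

err:6 = 41 → 0x29 << 2 → word 0xa4
prio:2 = -2 → 0x2 << 0 → word 0xa6
word = 0xa6 → big-endian bytes:
  [0]=0xa6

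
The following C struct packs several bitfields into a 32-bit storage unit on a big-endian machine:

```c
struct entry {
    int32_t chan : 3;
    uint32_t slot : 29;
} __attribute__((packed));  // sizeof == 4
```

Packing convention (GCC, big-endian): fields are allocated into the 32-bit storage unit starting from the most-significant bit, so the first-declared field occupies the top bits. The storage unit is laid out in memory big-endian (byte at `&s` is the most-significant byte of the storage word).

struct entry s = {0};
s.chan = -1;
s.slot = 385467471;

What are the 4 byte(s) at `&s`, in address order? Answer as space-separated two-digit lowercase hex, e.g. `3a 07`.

chan (3b) val=-1 bits=0x7 at bit 29: 0xe0000000
slot (29b) val=385467471 bits=0x16f9c44f at bit 0: 0xf6f9c44f
word = 0xf6f9c44f → big-endian bytes:
  [0]=0xf6  [1]=0xf9  [2]=0xc4  [3]=0x4f

f6 f9 c4 4f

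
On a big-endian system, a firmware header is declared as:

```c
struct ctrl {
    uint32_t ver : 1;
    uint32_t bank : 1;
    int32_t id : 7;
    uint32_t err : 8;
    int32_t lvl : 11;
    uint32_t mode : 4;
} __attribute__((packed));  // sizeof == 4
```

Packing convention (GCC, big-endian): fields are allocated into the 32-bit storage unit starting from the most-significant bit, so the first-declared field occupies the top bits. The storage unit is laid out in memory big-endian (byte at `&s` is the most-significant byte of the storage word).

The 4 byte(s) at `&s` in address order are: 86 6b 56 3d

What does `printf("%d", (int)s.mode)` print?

[0]=0x86 [1]=0x6b [2]=0x56 [3]=0x3d (big-endian) → word 0x866b563d
ver [31+:1] = (word>>31) & 0x1 = 1
bank [30+:1] = (word>>30) & 0x1 = 0
id [23+:7] = (word>>23) & 0x7f = 12
err [15+:8] = (word>>15) & 0xff = 214
lvl [4+:11] = (word>>4) & 0x7ff = 1379
mode [0+:4] = (word>>0) & 0xf = 13  ←

13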